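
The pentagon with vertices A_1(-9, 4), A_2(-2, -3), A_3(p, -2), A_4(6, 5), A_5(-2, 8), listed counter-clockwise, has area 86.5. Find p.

0

The doubled signed area Σ (x_i y_{i+1} − x_{i+1} y_i) is linear in p.
With p=0 it equals 173; the coefficient of p is 8 (from the two edges through A_3).
So 8·p + 173 = 2·86.5 = 173 ⇒ p = 0.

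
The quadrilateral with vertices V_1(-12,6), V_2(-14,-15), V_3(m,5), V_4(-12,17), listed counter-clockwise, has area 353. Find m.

The doubled signed area Σ (x_i y_{i+1} − x_{i+1} y_i) is linear in m.
With m=0 it equals 386; the coefficient of m is 32 (from the two edges through V_3).
So 32·m + 386 = 2·353 = 706 ⇒ m = 10.

10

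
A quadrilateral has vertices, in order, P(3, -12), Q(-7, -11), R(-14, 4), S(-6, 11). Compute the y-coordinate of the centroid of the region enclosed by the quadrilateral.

Apply the surveyor's formula. First the cross-terms c_i = x_i·y_{i+1} − x_{i+1}·y_i:
  -117, -182, -130, 39  ⇒  2A = -390, A = -195.
Then Σ (y_i + y_{i+1})·c_i = 1976, so ȳ = 1976 / (6·(-195)) = -76/45.

-76/45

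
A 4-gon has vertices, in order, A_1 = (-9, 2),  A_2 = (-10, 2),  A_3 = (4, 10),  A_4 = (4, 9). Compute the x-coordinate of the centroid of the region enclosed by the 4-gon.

-19/9

Apply the surveyor's formula. First the cross-terms c_i = x_i·y_{i+1} − x_{i+1}·y_i:
  2, -108, -4, 89  ⇒  2A = -21, A = -10.5.
Then Σ (x_i + x_{i+1})·c_i = 133, so x̄ = 133 / (6·(-10.5)) = -19/9.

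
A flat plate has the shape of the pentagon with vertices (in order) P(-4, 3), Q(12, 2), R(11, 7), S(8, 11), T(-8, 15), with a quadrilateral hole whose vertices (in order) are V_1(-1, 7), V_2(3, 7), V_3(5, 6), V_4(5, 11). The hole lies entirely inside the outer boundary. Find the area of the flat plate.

Outer boundary:
Apply the shoelace formula: 2A = Σ (x_i·y_{i+1} − x_{i+1}·y_i), indices taken mod 5.
Σ = (-44) + (62) + (65) + (208) + (36) = 327
Area = |Σ|/2 = 163.5.
Hole:
Apply the shoelace (surveyor's) formula: 2A = Σ (x_i·y_{i+1} − x_{i+1}·y_i), indices taken mod 4.
V_1→V_2: (-1)(7) − (3)(7) = -28
V_2→V_3: (3)(6) − (5)(7) = -17
V_3→V_4: (5)(11) − (5)(6) = 25
V_4→V_1: (5)(7) − (-1)(11) = 46
Σ = 26
Area = |Σ|/2 = 13.
Net area = 163.5 − 13 = 150.5.

150.5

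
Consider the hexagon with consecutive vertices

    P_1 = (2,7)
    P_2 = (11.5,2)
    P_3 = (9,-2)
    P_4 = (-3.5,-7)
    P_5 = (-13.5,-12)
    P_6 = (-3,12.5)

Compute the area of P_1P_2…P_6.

245.375

Apply the surveyor's formula: 2A = Σ (x_i·y_{i+1} − x_{i+1}·y_i), indices taken mod 6.
Σ = (-76.5) + (-41) + (-70) + (-52.5) + (-204.75) + (-46) = -490.75
Area = |Σ|/2 = 245.375.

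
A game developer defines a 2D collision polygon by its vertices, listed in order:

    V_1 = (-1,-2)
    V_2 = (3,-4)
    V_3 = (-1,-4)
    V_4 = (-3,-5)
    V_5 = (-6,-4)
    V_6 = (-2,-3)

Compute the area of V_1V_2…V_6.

Apply the shoelace (surveyor's) formula: 2A = Σ (x_i·y_{i+1} − x_{i+1}·y_i), indices taken mod 6.
Σ = (10) + (-16) + (-7) + (-18) + (10) + (1) = -20
Area = |Σ|/2 = 10.

10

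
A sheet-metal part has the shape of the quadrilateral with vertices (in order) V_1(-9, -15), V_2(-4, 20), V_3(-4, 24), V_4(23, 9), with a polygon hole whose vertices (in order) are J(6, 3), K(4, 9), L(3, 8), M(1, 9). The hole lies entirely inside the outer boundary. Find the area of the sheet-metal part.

Outer boundary:
Apply the shoelace formula: 2A = Σ (x_i·y_{i+1} − x_{i+1}·y_i), indices taken mod 4.
V_1→V_2: (-9)(20) − (-4)(-15) = -240
V_2→V_3: (-4)(24) − (-4)(20) = -16
V_3→V_4: (-4)(9) − (23)(24) = -588
V_4→V_1: (23)(-15) − (-9)(9) = -264
Σ = -1108
Area = |Σ|/2 = 554.
Hole:
Apply the surveyor's formula: 2A = Σ (x_i·y_{i+1} − x_{i+1}·y_i), indices taken mod 4.
J→K: (6)(9) − (4)(3) = 42
K→L: (4)(8) − (3)(9) = 5
L→M: (3)(9) − (1)(8) = 19
M→J: (1)(3) − (6)(9) = -51
Σ = 15
Area = |Σ|/2 = 7.5.
Net area = 554 − 7.5 = 546.5.

546.5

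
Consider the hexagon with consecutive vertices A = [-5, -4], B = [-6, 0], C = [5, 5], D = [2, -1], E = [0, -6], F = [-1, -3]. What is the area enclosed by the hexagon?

49

Apply Gauss's area formula: 2A = Σ (x_i·y_{i+1} − x_{i+1}·y_i), indices taken mod 6.
Σ = (-24) + (-30) + (-15) + (-12) + (-6) + (-11) = -98
Area = |Σ|/2 = 49.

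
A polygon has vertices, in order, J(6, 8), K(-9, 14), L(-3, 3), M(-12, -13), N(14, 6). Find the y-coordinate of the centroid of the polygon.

359/144

Apply the shoelace (surveyor's) formula. First the cross-terms c_i = x_i·y_{i+1} − x_{i+1}·y_i:
  156, 15, 75, 110, 76  ⇒  2A = 432, A = 216.
Then Σ (y_i + y_{i+1})·c_i = 3231, so ȳ = 3231 / (6·216) = 359/144.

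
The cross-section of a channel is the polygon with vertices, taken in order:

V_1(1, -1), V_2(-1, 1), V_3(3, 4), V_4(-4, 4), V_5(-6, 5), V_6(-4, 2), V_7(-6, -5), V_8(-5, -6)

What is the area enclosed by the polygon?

43.5

Apply the shoelace (surveyor's) formula: 2A = Σ (x_i·y_{i+1} − x_{i+1}·y_i), indices taken mod 8.
Σ = (0) + (-7) + (28) + (4) + (8) + (32) + (11) + (11) = 87
Area = |Σ|/2 = 43.5.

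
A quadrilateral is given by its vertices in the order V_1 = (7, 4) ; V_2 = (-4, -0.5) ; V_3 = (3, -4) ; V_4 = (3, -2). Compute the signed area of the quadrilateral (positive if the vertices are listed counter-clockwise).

31

Apply the shoelace (surveyor's) formula: 2A = Σ (x_i·y_{i+1} − x_{i+1}·y_i), indices taken mod 4.
Cross-terms: 12.5, 17.5, 6, 26  ⇒  Σ = 62
Signed area = Σ/2 = 31 (positive ⇒ counter-clockwise traversal).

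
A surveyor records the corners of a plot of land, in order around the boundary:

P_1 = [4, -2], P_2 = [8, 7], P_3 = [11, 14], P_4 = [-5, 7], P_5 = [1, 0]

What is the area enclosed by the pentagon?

108.5

Apply the surveyor's formula: 2A = Σ (x_i·y_{i+1} − x_{i+1}·y_i), indices taken mod 5.
Cross-terms: 44, 35, 147, -7, -2  ⇒  Σ = 217
Area = |Σ|/2 = 108.5.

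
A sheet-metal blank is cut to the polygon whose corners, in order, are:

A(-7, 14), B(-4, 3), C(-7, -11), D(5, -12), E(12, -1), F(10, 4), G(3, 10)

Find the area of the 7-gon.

Σ = (35) + (65) + (139) + (139) + (58) + (88) + (112) = 636
Area = |Σ|/2 = 318.

318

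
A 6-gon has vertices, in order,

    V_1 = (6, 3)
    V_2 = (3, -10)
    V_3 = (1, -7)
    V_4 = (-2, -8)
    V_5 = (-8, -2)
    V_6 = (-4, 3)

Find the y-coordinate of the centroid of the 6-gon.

-347/168

Apply the shoelace formula. First the cross-terms c_i = x_i·y_{i+1} − x_{i+1}·y_i:
  -69, -11, -22, -60, -32, -30  ⇒  2A = -224, A = -112.
Then Σ (y_i + y_{i+1})·c_i = 1388, so ȳ = 1388 / (6·(-112)) = -347/168.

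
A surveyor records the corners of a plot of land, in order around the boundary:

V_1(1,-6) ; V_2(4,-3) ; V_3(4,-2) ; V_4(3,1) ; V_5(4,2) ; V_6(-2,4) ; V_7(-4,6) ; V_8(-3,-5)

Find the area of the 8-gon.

61

Σ = (21) + (4) + (10) + (2) + (20) + (4) + (38) + (23) = 122
Area = |Σ|/2 = 61.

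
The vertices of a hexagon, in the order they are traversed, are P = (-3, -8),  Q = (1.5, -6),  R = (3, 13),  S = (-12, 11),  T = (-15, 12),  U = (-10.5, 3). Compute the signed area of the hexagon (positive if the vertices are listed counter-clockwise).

Apply the surveyor's formula: 2A = Σ (x_i·y_{i+1} − x_{i+1}·y_i), indices taken mod 6.
P→Q: (-3)(-6) − (1.5)(-8) = 30
Q→R: (1.5)(13) − (3)(-6) = 37.5
R→S: (3)(11) − (-12)(13) = 189
S→T: (-12)(12) − (-15)(11) = 21
T→U: (-15)(3) − (-10.5)(12) = 81
U→P: (-10.5)(-8) − (-3)(3) = 93
Σ = 451.5
Signed area = Σ/2 = 225.75 (positive ⇒ counter-clockwise traversal).

225.75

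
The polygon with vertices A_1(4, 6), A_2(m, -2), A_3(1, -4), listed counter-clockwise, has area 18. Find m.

-2

The doubled signed area Σ (x_i y_{i+1} − x_{i+1} y_i) is linear in m.
With m=0 it equals 16; the coefficient of m is -10 (from the two edges through A_2).
So -10·m + 16 = 2·18 = 36 ⇒ m = -2.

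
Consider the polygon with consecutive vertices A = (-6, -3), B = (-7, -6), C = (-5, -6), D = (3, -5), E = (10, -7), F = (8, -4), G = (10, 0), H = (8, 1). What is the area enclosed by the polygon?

73.5

Cross-terms: 15, 12, 43, 29, 16, 40, 10, -18  ⇒  Σ = 147
Area = |Σ|/2 = 73.5.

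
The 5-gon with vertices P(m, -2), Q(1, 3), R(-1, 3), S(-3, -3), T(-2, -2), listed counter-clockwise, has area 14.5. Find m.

The doubled signed area Σ (x_i y_{i+1} − x_{i+1} y_i) is linear in m.
With m=0 it equals 24; the coefficient of m is 5 (from the two edges through P).
So 5·m + 24 = 2·14.5 = 29 ⇒ m = 1.

1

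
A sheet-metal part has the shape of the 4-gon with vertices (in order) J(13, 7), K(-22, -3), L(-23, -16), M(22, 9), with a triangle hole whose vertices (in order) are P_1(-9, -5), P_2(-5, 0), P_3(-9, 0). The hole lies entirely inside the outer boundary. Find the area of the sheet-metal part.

280

Outer boundary:
J→K: (13)(-3) − (-22)(7) = 115
K→L: (-22)(-16) − (-23)(-3) = 283
L→M: (-23)(9) − (22)(-16) = 145
M→J: (22)(7) − (13)(9) = 37
Σ = 580
Area = |Σ|/2 = 290.
Hole:
P_1→P_2: (-9)(0) − (-5)(-5) = -25
P_2→P_3: (-5)(0) − (-9)(0) = 0
P_3→P_1: (-9)(-5) − (-9)(0) = 45
Σ = 20
Area = |Σ|/2 = 10.
Net area = 290 − 10 = 280.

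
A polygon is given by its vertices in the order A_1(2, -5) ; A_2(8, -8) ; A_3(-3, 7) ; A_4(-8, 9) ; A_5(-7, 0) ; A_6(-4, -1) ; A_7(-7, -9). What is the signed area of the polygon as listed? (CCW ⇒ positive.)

118.5

A_1→A_2: (2)(-8) − (8)(-5) = 24
A_2→A_3: (8)(7) − (-3)(-8) = 32
A_3→A_4: (-3)(9) − (-8)(7) = 29
A_4→A_5: (-8)(0) − (-7)(9) = 63
A_5→A_6: (-7)(-1) − (-4)(0) = 7
A_6→A_7: (-4)(-9) − (-7)(-1) = 29
A_7→A_1: (-7)(-5) − (2)(-9) = 53
Σ = 237
Signed area = Σ/2 = 118.5 (positive ⇒ counter-clockwise traversal).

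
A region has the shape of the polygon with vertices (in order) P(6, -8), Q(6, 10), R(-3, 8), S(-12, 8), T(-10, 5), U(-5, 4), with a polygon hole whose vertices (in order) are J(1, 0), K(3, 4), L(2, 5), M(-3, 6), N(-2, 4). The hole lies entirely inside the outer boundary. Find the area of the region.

122.5

Outer boundary:
Σ = (108) + (78) + (72) + (20) + (-15) + (16) = 279
Area = |Σ|/2 = 139.5.
Hole:
Apply the shoelace (surveyor's) formula: 2A = Σ (x_i·y_{i+1} − x_{i+1}·y_i), indices taken mod 5.
Σ = (4) + (7) + (27) + (0) + (-4) = 34
Area = |Σ|/2 = 17.
Net area = 139.5 − 17 = 122.5.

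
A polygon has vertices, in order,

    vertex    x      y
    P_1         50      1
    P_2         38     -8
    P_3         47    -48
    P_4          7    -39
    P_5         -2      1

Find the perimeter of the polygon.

|P_1P_2| = √((-12)² + (-9)²) = √225 = 15
|P_2P_3| = √((9)² + (-40)²) = √1681 = 41
|P_3P_4| = √((-40)² + (9)²) = √1681 = 41
|P_4P_5| = √((-9)² + (40)²) = √1681 = 41
|P_5P_1| = √((52)² + (0)²) = √2704 = 52
Perimeter = 15 + 41 + 41 + 41 + 52 = 190.

190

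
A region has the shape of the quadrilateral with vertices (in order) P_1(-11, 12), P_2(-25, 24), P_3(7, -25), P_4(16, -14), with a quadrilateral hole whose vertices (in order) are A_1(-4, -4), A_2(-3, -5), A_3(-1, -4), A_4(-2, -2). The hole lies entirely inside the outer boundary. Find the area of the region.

Outer boundary:
Cross-terms: 36, 457, 302, 38  ⇒  Σ = 833
Area = |Σ|/2 = 416.5.
Hole:
Apply the shoelace (surveyor's) formula: 2A = Σ (x_i·y_{i+1} − x_{i+1}·y_i), indices taken mod 4.
Σ = (8) + (7) + (-6) + (0) = 9
Area = |Σ|/2 = 4.5.
Net area = 416.5 − 4.5 = 412.

412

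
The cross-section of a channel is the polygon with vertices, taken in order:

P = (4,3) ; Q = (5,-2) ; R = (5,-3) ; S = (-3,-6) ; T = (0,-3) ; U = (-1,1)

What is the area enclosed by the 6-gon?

34

Apply Gauss's area formula: 2A = Σ (x_i·y_{i+1} − x_{i+1}·y_i), indices taken mod 6.
P→Q: (4)(-2) − (5)(3) = -23
Q→R: (5)(-3) − (5)(-2) = -5
R→S: (5)(-6) − (-3)(-3) = -39
S→T: (-3)(-3) − (0)(-6) = 9
T→U: (0)(1) − (-1)(-3) = -3
U→P: (-1)(3) − (4)(1) = -7
Σ = -68
Area = |Σ|/2 = 34.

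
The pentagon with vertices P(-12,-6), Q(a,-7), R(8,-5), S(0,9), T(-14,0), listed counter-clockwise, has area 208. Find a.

-6

Write out the shoelace sum; only the two edges meeting at Q involve a:
2·Area = [((-12)·(-7) − a·(-6)) + (a·(-5) − 8·(-7))] + 282
       = 1·a + 422 = 416
⇒ a = -6.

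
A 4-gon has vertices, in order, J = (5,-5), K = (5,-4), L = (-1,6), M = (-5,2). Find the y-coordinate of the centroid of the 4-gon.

Apply the shoelace (surveyor's) formula. First the cross-terms c_i = x_i·y_{i+1} − x_{i+1}·y_i:
  5, 26, 28, 15  ⇒  2A = 74, A = 37.
Then Σ (y_i + y_{i+1})·c_i = 186, so ȳ = 186 / (6·37) = 31/37.

31/37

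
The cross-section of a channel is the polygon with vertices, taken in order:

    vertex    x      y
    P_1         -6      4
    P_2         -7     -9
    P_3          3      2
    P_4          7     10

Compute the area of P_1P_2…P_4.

Σ = (82) + (13) + (16) + (88) = 199
Area = |Σ|/2 = 99.5.

99.5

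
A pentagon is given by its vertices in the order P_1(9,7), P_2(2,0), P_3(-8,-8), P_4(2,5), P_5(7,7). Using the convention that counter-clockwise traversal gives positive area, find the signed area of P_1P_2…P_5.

-44.5

Apply the surveyor's formula: 2A = Σ (x_i·y_{i+1} − x_{i+1}·y_i), indices taken mod 5.
Cross-terms: -14, -16, -24, -21, -14  ⇒  Σ = -89
Signed area = Σ/2 = -44.5 (negative ⇒ clockwise traversal).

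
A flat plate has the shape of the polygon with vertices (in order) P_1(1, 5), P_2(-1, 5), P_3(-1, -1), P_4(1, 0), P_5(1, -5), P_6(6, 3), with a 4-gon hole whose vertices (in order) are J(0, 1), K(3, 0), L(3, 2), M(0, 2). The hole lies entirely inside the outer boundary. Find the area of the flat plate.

Outer boundary:
Σ = (10) + (6) + (1) + (-5) + (33) + (27) = 72
Area = |Σ|/2 = 36.
Hole:
Σ = (-3) + (6) + (6) + (0) = 9
Area = |Σ|/2 = 4.5.
Net area = 36 − 4.5 = 31.5.

31.5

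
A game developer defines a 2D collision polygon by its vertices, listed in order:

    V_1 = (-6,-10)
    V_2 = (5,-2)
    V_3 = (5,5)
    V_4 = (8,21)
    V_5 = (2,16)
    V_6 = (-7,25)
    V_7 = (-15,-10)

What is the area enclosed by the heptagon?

Cross-terms: 62, 35, 65, 86, 162, 445, 90  ⇒  Σ = 945
Area = |Σ|/2 = 472.5.

472.5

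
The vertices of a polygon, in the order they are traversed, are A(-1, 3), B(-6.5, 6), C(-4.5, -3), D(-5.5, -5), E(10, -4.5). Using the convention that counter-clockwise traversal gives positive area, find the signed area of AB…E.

83.125

Cross-terms: 13.5, 46.5, 6, 74.75, 25.5  ⇒  Σ = 166.25
Signed area = Σ/2 = 83.125 (positive ⇒ counter-clockwise traversal).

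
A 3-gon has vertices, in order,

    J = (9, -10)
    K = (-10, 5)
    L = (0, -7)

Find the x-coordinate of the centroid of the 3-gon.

-1/3

Apply the shoelace formula. First the cross-terms c_i = x_i·y_{i+1} − x_{i+1}·y_i:
  -55, 70, 63  ⇒  2A = 78, A = 39.
Then Σ (x_i + x_{i+1})·c_i = -78, so x̄ = -78 / (6·39) = -1/3.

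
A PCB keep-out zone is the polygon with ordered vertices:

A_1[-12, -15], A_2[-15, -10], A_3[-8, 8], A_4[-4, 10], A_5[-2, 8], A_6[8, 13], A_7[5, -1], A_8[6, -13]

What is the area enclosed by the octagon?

416.5

Apply the shoelace formula: 2A = Σ (x_i·y_{i+1} − x_{i+1}·y_i), indices taken mod 8.
A_1→A_2: (-12)(-10) − (-15)(-15) = -105
A_2→A_3: (-15)(8) − (-8)(-10) = -200
A_3→A_4: (-8)(10) − (-4)(8) = -48
A_4→A_5: (-4)(8) − (-2)(10) = -12
A_5→A_6: (-2)(13) − (8)(8) = -90
A_6→A_7: (8)(-1) − (5)(13) = -73
A_7→A_8: (5)(-13) − (6)(-1) = -59
A_8→A_1: (6)(-15) − (-12)(-13) = -246
Σ = -833
Area = |Σ|/2 = 416.5.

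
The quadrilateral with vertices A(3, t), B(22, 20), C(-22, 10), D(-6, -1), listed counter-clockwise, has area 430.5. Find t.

-2

Write out the shoelace sum; only the two edges meeting at A involve t:
2·Area = [((-6)·t − 3·(-1)) + (3·20 − 22·t)] + 742
       = -28·t + 805 = 861
⇒ t = -2.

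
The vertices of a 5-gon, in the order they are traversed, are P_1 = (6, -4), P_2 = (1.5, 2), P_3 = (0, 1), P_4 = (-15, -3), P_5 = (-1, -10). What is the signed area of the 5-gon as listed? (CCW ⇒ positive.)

122.75

Apply Gauss's area formula: 2A = Σ (x_i·y_{i+1} − x_{i+1}·y_i), indices taken mod 5.
Cross-terms: 18, 1.5, 15, 147, 64  ⇒  Σ = 245.5
Signed area = Σ/2 = 122.75 (positive ⇒ counter-clockwise traversal).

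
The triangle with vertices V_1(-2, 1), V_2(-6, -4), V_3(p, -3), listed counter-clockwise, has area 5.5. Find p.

-3

Write out the shoelace sum; only the two edges meeting at V_3 involve p:
2·Area = [((-6)·(-3) − p·(-4)) + (p·1 − (-2)·(-3))] + 14
       = 5·p + 26 = 11
⇒ p = -3.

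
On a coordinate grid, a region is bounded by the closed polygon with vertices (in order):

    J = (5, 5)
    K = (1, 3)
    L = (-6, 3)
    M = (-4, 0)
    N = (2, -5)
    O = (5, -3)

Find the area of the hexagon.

61

Apply Gauss's area formula: 2A = Σ (x_i·y_{i+1} − x_{i+1}·y_i), indices taken mod 6.
J→K: (5)(3) − (1)(5) = 10
K→L: (1)(3) − (-6)(3) = 21
L→M: (-6)(0) − (-4)(3) = 12
M→N: (-4)(-5) − (2)(0) = 20
N→O: (2)(-3) − (5)(-5) = 19
O→J: (5)(5) − (5)(-3) = 40
Σ = 122
Area = |Σ|/2 = 61.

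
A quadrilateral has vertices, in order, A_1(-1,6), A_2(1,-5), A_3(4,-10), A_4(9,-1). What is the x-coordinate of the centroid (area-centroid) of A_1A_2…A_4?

Apply the surveyor's formula. First the cross-terms c_i = x_i·y_{i+1} − x_{i+1}·y_i:
  -1, 10, 86, 53  ⇒  2A = 148, A = 74.
Then Σ (x_i + x_{i+1})·c_i = 1592, so x̄ = 1592 / (6·74) = 398/111.

398/111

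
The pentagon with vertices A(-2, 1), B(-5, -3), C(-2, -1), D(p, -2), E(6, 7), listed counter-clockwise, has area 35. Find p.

3

The doubled signed area Σ (x_i y_{i+1} − x_{i+1} y_i) is linear in p.
With p=0 it equals 46; the coefficient of p is 8 (from the two edges through D).
So 8·p + 46 = 2·35 = 70 ⇒ p = 3.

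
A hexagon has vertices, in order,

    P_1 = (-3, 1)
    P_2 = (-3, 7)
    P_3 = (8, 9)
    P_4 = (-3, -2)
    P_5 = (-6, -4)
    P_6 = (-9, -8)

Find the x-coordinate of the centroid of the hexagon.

4/37

Apply the surveyor's formula. First the cross-terms c_i = x_i·y_{i+1} − x_{i+1}·y_i:
  -18, -83, 11, 0, 12, -33  ⇒  2A = -111, A = -55.5.
Then Σ (x_i + x_{i+1})·c_i = -36, so x̄ = -36 / (6·(-55.5)) = 4/37.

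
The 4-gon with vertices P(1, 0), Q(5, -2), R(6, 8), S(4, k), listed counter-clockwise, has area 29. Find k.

Write out the shoelace sum; only the two edges meeting at S involve k:
2·Area = [(6·k − 4·8) + (4·0 − 1·k)] + 50
       = 5·k + 18 = 58
⇒ k = 8.

8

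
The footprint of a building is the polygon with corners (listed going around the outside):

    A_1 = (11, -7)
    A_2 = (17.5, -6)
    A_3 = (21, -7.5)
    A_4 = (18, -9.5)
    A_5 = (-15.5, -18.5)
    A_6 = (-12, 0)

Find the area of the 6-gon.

315.75

Apply the shoelace formula: 2A = Σ (x_i·y_{i+1} − x_{i+1}·y_i), indices taken mod 6.
Σ = (56.5) + (-5.25) + (-64.5) + (-480.25) + (-222) + (84) = -631.5
Area = |Σ|/2 = 315.75.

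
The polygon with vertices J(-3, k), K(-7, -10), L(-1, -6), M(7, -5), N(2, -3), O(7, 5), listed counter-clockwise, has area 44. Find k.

-4

Write out the shoelace sum; only the two edges meeting at J involve k:
2·Area = [(7·k − (-3)·5) + ((-3)·(-10) − (-7)·k)] + 99
       = 14·k + 144 = 88
⇒ k = -4.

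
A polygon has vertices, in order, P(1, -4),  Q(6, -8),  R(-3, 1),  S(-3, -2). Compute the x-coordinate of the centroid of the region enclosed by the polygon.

Apply the shoelace (surveyor's) formula. First the cross-terms c_i = x_i·y_{i+1} − x_{i+1}·y_i:
  16, -18, 9, 14  ⇒  2A = 21, A = 10.5.
Then Σ (x_i + x_{i+1})·c_i = -24, so x̄ = -24 / (6·10.5) = -8/21.

-8/21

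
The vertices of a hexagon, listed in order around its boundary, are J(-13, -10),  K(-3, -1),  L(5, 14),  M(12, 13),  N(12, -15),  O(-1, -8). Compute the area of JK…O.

Apply the shoelace formula: 2A = Σ (x_i·y_{i+1} − x_{i+1}·y_i), indices taken mod 6.
Σ = (-17) + (-37) + (-103) + (-336) + (-111) + (-94) = -698
Area = |Σ|/2 = 349.

349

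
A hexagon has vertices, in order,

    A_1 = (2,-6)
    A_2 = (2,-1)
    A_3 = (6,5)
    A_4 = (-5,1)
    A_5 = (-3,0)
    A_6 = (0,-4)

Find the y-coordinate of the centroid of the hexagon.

11/48

Apply the shoelace (surveyor's) formula. First the cross-terms c_i = x_i·y_{i+1} − x_{i+1}·y_i:
  10, 16, 31, 3, 12, 8  ⇒  2A = 80, A = 40.
Then Σ (y_i + y_{i+1})·c_i = 55, so ȳ = 55 / (6·40) = 11/48.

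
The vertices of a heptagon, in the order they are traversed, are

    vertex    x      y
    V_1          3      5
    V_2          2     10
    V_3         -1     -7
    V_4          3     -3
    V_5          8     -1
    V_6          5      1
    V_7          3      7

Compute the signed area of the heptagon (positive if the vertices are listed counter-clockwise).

Cross-terms: 20, -4, 24, 21, 13, 32, -6  ⇒  Σ = 100
Signed area = Σ/2 = 50 (positive ⇒ counter-clockwise traversal).

50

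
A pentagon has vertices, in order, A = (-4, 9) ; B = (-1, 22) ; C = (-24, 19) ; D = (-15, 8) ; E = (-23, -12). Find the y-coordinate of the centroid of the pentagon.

2530/237

Apply the surveyor's formula. First the cross-terms c_i = x_i·y_{i+1} − x_{i+1}·y_i:
  -79, 509, 93, 364, -255  ⇒  2A = 632, A = 316.
Then Σ (y_i + y_{i+1})·c_i = 20240, so ȳ = 20240 / (6·316) = 2530/237.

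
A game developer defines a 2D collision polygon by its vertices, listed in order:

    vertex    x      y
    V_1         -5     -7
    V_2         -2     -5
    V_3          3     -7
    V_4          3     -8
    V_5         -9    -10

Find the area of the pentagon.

26

Apply the shoelace (surveyor's) formula: 2A = Σ (x_i·y_{i+1} − x_{i+1}·y_i), indices taken mod 5.
V_1→V_2: (-5)(-5) − (-2)(-7) = 11
V_2→V_3: (-2)(-7) − (3)(-5) = 29
V_3→V_4: (3)(-8) − (3)(-7) = -3
V_4→V_5: (3)(-10) − (-9)(-8) = -102
V_5→V_1: (-9)(-7) − (-5)(-10) = 13
Σ = -52
Area = |Σ|/2 = 26.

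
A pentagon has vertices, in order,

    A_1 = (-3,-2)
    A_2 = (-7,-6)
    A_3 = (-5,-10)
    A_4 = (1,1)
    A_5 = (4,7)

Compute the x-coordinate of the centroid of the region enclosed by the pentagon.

-512/195

Apply the shoelace (surveyor's) formula. First the cross-terms c_i = x_i·y_{i+1} − x_{i+1}·y_i:
  4, 40, 5, 3, 13  ⇒  2A = 65, A = 32.5.
Then Σ (x_i + x_{i+1})·c_i = -512, so x̄ = -512 / (6·32.5) = -512/195.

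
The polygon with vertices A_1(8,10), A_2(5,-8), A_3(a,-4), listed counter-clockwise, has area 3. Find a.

6

Write out the shoelace sum; only the two edges meeting at A_3 involve a:
2·Area = [(5·(-4) − a·(-8)) + (a·10 − 8·(-4))] + -114
       = 18·a + -102 = 6
⇒ a = 6.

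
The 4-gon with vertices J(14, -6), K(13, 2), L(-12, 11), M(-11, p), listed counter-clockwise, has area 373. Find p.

-11

Write out the shoelace sum; only the two edges meeting at M involve p:
2·Area = [((-12)·p − (-11)·11) + ((-11)·(-6) − 14·p)] + 273
       = -26·p + 460 = 746
⇒ p = -11.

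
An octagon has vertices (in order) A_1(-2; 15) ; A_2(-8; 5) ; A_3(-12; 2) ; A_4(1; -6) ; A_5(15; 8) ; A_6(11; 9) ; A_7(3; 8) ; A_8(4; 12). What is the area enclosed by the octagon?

259

Apply the shoelace (surveyor's) formula: 2A = Σ (x_i·y_{i+1} − x_{i+1}·y_i), indices taken mod 8.
A_1→A_2: (-2)(5) − (-8)(15) = 110
A_2→A_3: (-8)(2) − (-12)(5) = 44
A_3→A_4: (-12)(-6) − (1)(2) = 70
A_4→A_5: (1)(8) − (15)(-6) = 98
A_5→A_6: (15)(9) − (11)(8) = 47
A_6→A_7: (11)(8) − (3)(9) = 61
A_7→A_8: (3)(12) − (4)(8) = 4
A_8→A_1: (4)(15) − (-2)(12) = 84
Σ = 518
Area = |Σ|/2 = 259.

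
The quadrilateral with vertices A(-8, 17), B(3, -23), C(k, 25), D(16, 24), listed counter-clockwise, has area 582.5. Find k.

The doubled signed area Σ (x_i y_{i+1} − x_{i+1} y_i) is linear in k.
With k=0 it equals 272; the coefficient of k is 47 (from the two edges through C).
So 47·k + 272 = 2·582.5 = 1165 ⇒ k = 19.

19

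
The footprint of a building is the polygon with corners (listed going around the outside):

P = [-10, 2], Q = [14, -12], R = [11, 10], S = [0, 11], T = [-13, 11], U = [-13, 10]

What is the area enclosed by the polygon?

Σ = (92) + (272) + (121) + (143) + (13) + (74) = 715
Area = |Σ|/2 = 357.5.

357.5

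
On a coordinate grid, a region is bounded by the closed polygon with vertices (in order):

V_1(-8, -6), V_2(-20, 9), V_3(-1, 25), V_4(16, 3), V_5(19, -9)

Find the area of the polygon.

736.5

Apply Gauss's area formula: 2A = Σ (x_i·y_{i+1} − x_{i+1}·y_i), indices taken mod 5.
Σ = (-192) + (-491) + (-403) + (-201) + (-186) = -1473
Area = |Σ|/2 = 736.5.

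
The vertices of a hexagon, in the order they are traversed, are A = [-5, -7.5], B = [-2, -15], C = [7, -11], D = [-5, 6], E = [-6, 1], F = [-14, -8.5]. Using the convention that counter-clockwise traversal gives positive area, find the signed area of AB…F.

166.25

Apply the shoelace formula: 2A = Σ (x_i·y_{i+1} − x_{i+1}·y_i), indices taken mod 6.
Σ = (60) + (127) + (-13) + (31) + (65) + (62.5) = 332.5
Signed area = Σ/2 = 166.25 (positive ⇒ counter-clockwise traversal).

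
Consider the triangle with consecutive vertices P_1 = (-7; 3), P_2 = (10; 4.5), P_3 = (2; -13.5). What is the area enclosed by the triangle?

Apply the shoelace (surveyor's) formula: 2A = Σ (x_i·y_{i+1} − x_{i+1}·y_i), indices taken mod 3.
Σ = (-61.5) + (-144) + (-88.5) = -294
Area = |Σ|/2 = 147.

147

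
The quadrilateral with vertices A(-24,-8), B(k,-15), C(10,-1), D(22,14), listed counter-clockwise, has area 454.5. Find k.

11

Write out the shoelace sum; only the two edges meeting at B involve k:
2·Area = [((-24)·(-15) − k·(-8)) + (k·(-1) − 10·(-15))] + 322
       = 7·k + 832 = 909
⇒ k = 11.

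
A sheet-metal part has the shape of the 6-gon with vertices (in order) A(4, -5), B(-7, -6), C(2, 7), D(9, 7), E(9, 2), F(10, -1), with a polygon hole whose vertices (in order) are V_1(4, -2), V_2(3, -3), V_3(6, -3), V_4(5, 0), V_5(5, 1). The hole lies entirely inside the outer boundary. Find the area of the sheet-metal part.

Outer boundary:
A→B: (4)(-6) − (-7)(-5) = -59
B→C: (-7)(7) − (2)(-6) = -37
C→D: (2)(7) − (9)(7) = -49
D→E: (9)(2) − (9)(7) = -45
E→F: (9)(-1) − (10)(2) = -29
F→A: (10)(-5) − (4)(-1) = -46
Σ = -265
Area = |Σ|/2 = 132.5.
Hole:
Σ = (-6) + (9) + (15) + (5) + (-14) = 9
Area = |Σ|/2 = 4.5.
Net area = 132.5 − 4.5 = 128.

128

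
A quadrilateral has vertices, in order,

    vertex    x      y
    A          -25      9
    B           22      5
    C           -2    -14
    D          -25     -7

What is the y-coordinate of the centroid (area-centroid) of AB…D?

Apply Gauss's area formula. First the cross-terms c_i = x_i·y_{i+1} − x_{i+1}·y_i:
  -323, -298, -336, -400  ⇒  2A = -1357, A = -678.5.
Then Σ (y_i + y_{i+1})·c_i = 4416, so ȳ = 4416 / (6·(-678.5)) = -64/59.

-64/59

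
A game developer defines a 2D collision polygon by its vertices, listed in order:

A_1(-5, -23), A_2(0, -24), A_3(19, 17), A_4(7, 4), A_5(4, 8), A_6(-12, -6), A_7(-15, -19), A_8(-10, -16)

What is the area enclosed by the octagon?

491.5

Apply the shoelace formula: 2A = Σ (x_i·y_{i+1} − x_{i+1}·y_i), indices taken mod 8.
Σ = (120) + (456) + (-43) + (40) + (72) + (138) + (50) + (150) = 983
Area = |Σ|/2 = 491.5.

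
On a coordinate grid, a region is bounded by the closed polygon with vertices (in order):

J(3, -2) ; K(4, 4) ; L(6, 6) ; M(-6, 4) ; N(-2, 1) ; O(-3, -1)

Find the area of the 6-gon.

Apply the shoelace (surveyor's) formula: 2A = Σ (x_i·y_{i+1} − x_{i+1}·y_i), indices taken mod 6.
J→K: (3)(4) − (4)(-2) = 20
K→L: (4)(6) − (6)(4) = 0
L→M: (6)(4) − (-6)(6) = 60
M→N: (-6)(1) − (-2)(4) = 2
N→O: (-2)(-1) − (-3)(1) = 5
O→J: (-3)(-2) − (3)(-1) = 9
Σ = 96
Area = |Σ|/2 = 48.

48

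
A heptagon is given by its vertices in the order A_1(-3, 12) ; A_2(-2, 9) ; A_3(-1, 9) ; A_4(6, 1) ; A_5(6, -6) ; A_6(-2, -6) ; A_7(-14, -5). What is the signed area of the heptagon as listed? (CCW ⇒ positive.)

Apply Gauss's area formula: 2A = Σ (x_i·y_{i+1} − x_{i+1}·y_i), indices taken mod 7.
Σ = (-3) + (-9) + (-55) + (-42) + (-48) + (-74) + (-183) = -414
Signed area = Σ/2 = -207 (negative ⇒ clockwise traversal).

-207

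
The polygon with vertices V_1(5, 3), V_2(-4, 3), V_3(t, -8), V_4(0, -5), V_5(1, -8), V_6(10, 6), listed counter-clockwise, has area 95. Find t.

-5

Write out the shoelace sum; only the two edges meeting at V_3 involve t:
2·Area = [((-4)·(-8) − t·3) + (t·(-5) − 0·(-8))] + 118
       = -8·t + 150 = 190
⇒ t = -5.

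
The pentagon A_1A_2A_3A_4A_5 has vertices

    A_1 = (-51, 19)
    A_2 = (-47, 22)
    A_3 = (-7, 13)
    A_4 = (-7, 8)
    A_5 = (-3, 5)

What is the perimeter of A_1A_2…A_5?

106

|A_1A_2| = √((4)² + (3)²) = √25 = 5
|A_2A_3| = √((40)² + (-9)²) = √1681 = 41
|A_3A_4| = √((0)² + (-5)²) = √25 = 5
|A_4A_5| = √((4)² + (-3)²) = √25 = 5
|A_5A_1| = √((-48)² + (14)²) = √2500 = 50
Perimeter = 5 + 41 + 5 + 5 + 50 = 106.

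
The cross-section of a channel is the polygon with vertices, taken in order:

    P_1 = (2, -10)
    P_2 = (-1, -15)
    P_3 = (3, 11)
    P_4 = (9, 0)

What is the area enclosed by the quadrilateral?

Σ = (-40) + (34) + (-99) + (-90) = -195
Area = |Σ|/2 = 97.5.

97.5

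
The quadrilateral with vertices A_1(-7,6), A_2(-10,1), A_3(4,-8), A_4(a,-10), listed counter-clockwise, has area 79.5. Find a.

The doubled signed area Σ (x_i y_{i+1} − x_{i+1} y_i) is linear in a.
With a=0 it equals 19; the coefficient of a is 14 (from the two edges through A_4).
So 14·a + 19 = 2·79.5 = 159 ⇒ a = 10.

10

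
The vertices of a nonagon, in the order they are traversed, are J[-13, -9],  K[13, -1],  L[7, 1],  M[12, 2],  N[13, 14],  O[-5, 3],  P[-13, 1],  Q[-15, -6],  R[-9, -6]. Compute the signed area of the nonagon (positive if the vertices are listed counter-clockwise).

Apply the surveyor's formula: 2A = Σ (x_i·y_{i+1} − x_{i+1}·y_i), indices taken mod 9.
J→K: (-13)(-1) − (13)(-9) = 130
K→L: (13)(1) − (7)(-1) = 20
L→M: (7)(2) − (12)(1) = 2
M→N: (12)(14) − (13)(2) = 142
N→O: (13)(3) − (-5)(14) = 109
O→P: (-5)(1) − (-13)(3) = 34
P→Q: (-13)(-6) − (-15)(1) = 93
Q→R: (-15)(-6) − (-9)(-6) = 36
R→J: (-9)(-9) − (-13)(-6) = 3
Σ = 569
Signed area = Σ/2 = 284.5 (positive ⇒ counter-clockwise traversal).

284.5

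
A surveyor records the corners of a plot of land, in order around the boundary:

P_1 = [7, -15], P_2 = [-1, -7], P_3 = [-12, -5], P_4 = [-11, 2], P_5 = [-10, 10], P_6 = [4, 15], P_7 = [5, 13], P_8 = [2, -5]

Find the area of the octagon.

Apply the surveyor's formula: 2A = Σ (x_i·y_{i+1} − x_{i+1}·y_i), indices taken mod 8.
Cross-terms: -64, -79, -79, -90, -190, -23, -51, 5  ⇒  Σ = -571
Area = |Σ|/2 = 285.5.

285.5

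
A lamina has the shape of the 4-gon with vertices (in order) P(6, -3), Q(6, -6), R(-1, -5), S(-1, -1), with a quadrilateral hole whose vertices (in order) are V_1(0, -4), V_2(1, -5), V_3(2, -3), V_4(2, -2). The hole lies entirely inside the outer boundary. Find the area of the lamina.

Outer boundary:
Σ = (-18) + (-36) + (-4) + (9) = -49
Area = |Σ|/2 = 24.5.
Hole:
Σ = (4) + (7) + (2) + (-8) = 5
Area = |Σ|/2 = 2.5.
Net area = 24.5 − 2.5 = 22.

22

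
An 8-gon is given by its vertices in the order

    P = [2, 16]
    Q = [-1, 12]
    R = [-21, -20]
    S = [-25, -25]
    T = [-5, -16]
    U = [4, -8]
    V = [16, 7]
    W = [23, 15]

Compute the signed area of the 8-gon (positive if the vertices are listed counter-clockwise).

Apply Gauss's area formula: 2A = Σ (x_i·y_{i+1} − x_{i+1}·y_i), indices taken mod 8.
Cross-terms: 40, 272, 25, 275, 104, 156, 79, 338  ⇒  Σ = 1289
Signed area = Σ/2 = 644.5 (positive ⇒ counter-clockwise traversal).

644.5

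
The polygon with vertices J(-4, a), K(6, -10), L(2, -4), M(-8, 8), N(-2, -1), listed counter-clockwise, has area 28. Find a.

-2

The doubled signed area Σ (x_i y_{i+1} − x_{i+1} y_i) is linear in a.
With a=0 it equals 40; the coefficient of a is -8 (from the two edges through J).
So -8·a + 40 = 2·28 = 56 ⇒ a = -2.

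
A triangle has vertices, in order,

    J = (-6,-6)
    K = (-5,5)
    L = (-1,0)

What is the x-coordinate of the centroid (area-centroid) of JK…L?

Apply the surveyor's formula. First the cross-terms c_i = x_i·y_{i+1} − x_{i+1}·y_i:
  -60, 5, 6  ⇒  2A = -49, A = -24.5.
Then Σ (x_i + x_{i+1})·c_i = 588, so x̄ = 588 / (6·(-24.5)) = -4.

-4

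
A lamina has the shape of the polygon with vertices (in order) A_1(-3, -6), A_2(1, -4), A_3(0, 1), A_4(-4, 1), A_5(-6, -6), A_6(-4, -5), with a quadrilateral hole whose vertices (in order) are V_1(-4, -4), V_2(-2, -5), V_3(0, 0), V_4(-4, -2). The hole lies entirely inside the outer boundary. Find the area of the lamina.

Outer boundary:
Apply the shoelace (surveyor's) formula: 2A = Σ (x_i·y_{i+1} − x_{i+1}·y_i), indices taken mod 6.
Cross-terms: 18, 1, 4, 30, 6, 9  ⇒  Σ = 68
Area = |Σ|/2 = 34.
Hole:
Σ = (12) + (0) + (0) + (8) = 20
Area = |Σ|/2 = 10.
Net area = 34 − 10 = 24.

24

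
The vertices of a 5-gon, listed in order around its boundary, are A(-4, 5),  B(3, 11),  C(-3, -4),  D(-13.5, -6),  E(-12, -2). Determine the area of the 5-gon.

93.5

Apply the shoelace (surveyor's) formula: 2A = Σ (x_i·y_{i+1} − x_{i+1}·y_i), indices taken mod 5.
Σ = (-59) + (21) + (-36) + (-45) + (-68) = -187
Area = |Σ|/2 = 93.5.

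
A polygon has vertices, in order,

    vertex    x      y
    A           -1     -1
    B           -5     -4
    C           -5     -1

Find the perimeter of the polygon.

12

|AB| = √((-4)² + (-3)²) = √25 = 5
|BC| = √((0)² + (3)²) = √9 = 3
|CA| = √((4)² + (0)²) = √16 = 4
Perimeter = 5 + 3 + 4 = 12.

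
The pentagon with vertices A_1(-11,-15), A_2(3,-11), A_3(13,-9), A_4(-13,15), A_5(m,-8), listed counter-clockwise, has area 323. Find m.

Write out the shoelace sum; only the two edges meeting at A_5 involve m:
2·Area = [((-13)·(-8) − m·15) + (m·(-15) − (-11)·(-8))] + 360
       = -30·m + 376 = 646
⇒ m = -9.

-9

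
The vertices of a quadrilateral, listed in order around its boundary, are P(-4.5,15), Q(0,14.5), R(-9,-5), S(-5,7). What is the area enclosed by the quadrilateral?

33.125

Σ = (-65.25) + (130.5) + (-88) + (-43.5) = -66.25
Area = |Σ|/2 = 33.125.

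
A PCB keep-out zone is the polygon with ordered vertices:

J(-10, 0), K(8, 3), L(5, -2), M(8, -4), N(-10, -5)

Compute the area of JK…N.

Apply the shoelace formula: 2A = Σ (x_i·y_{i+1} − x_{i+1}·y_i), indices taken mod 5.
J→K: (-10)(3) − (8)(0) = -30
K→L: (8)(-2) − (5)(3) = -31
L→M: (5)(-4) − (8)(-2) = -4
M→N: (8)(-5) − (-10)(-4) = -80
N→J: (-10)(0) − (-10)(-5) = -50
Σ = -195
Area = |Σ|/2 = 97.5.

97.5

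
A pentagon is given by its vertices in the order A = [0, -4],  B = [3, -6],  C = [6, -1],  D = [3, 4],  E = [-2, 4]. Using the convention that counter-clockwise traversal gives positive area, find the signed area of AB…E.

50

Apply the shoelace formula: 2A = Σ (x_i·y_{i+1} − x_{i+1}·y_i), indices taken mod 5.
A→B: (0)(-6) − (3)(-4) = 12
B→C: (3)(-1) − (6)(-6) = 33
C→D: (6)(4) − (3)(-1) = 27
D→E: (3)(4) − (-2)(4) = 20
E→A: (-2)(-4) − (0)(4) = 8
Σ = 100
Signed area = Σ/2 = 50 (positive ⇒ counter-clockwise traversal).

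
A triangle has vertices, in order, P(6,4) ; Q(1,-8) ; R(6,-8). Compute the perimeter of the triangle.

|PQ| = √((-5)² + (-12)²) = √169 = 13
|QR| = √((5)² + (0)²) = √25 = 5
|RP| = √((0)² + (12)²) = √144 = 12
Perimeter = 13 + 5 + 12 = 30.

30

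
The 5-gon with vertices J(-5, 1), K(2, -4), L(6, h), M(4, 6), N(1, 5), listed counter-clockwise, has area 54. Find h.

5

Write out the shoelace sum; only the two edges meeting at L involve h:
2·Area = [(2·h − 6·(-4)) + (6·6 − 4·h)] + 58
       = -2·h + 118 = 108
⇒ h = 5.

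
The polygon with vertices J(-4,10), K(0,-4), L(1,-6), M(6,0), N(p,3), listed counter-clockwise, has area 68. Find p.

5

The doubled signed area Σ (x_i y_{i+1} − x_{i+1} y_i) is linear in p.
With p=0 it equals 86; the coefficient of p is 10 (from the two edges through N).
So 10·p + 86 = 2·68 = 136 ⇒ p = 5.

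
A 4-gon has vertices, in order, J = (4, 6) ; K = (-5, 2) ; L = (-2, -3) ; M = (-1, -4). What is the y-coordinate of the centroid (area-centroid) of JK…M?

Apply Gauss's area formula. First the cross-terms c_i = x_i·y_{i+1} − x_{i+1}·y_i:
  38, 19, 5, 10  ⇒  2A = 72, A = 36.
Then Σ (y_i + y_{i+1})·c_i = 270, so ȳ = 270 / (6·36) = 1.25.

1.25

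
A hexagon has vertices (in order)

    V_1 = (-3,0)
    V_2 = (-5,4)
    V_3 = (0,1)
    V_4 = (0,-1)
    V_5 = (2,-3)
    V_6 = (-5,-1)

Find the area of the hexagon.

Apply the surveyor's formula: 2A = Σ (x_i·y_{i+1} − x_{i+1}·y_i), indices taken mod 6.
Σ = (-12) + (-5) + (0) + (2) + (-17) + (-3) = -35
Area = |Σ|/2 = 17.5.

17.5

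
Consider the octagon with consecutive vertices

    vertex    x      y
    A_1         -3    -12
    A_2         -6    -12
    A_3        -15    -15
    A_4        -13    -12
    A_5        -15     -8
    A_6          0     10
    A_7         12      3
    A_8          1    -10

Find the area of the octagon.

Σ = (-36) + (-90) + (-15) + (-76) + (-150) + (-120) + (-123) + (-42) = -652
Area = |Σ|/2 = 326.

326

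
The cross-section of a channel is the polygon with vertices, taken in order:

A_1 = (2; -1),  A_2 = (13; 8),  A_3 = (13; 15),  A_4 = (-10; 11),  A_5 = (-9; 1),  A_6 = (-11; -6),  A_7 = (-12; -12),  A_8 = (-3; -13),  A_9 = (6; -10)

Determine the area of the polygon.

434.5

Cross-terms: 29, 91, 293, 89, 65, 60, 120, 108, 14  ⇒  Σ = 869
Area = |Σ|/2 = 434.5.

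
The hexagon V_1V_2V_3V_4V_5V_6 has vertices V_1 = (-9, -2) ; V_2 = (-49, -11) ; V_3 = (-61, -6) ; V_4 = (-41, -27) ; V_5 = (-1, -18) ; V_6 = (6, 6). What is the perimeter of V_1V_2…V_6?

166

|V_1V_2| = √((-40)² + (-9)²) = √1681 = 41
|V_2V_3| = √((-12)² + (5)²) = √169 = 13
|V_3V_4| = √((20)² + (-21)²) = √841 = 29
|V_4V_5| = √((40)² + (9)²) = √1681 = 41
|V_5V_6| = √((7)² + (24)²) = √625 = 25
|V_6V_1| = √((-15)² + (-8)²) = √289 = 17
Perimeter = 41 + 13 + 29 + 41 + 25 + 17 = 166.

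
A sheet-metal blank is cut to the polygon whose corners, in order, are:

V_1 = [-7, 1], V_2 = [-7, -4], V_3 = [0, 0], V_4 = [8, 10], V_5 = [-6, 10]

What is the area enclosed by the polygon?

119.5

V_1→V_2: (-7)(-4) − (-7)(1) = 35
V_2→V_3: (-7)(0) − (0)(-4) = 0
V_3→V_4: (0)(10) − (8)(0) = 0
V_4→V_5: (8)(10) − (-6)(10) = 140
V_5→V_1: (-6)(1) − (-7)(10) = 64
Σ = 239
Area = |Σ|/2 = 119.5.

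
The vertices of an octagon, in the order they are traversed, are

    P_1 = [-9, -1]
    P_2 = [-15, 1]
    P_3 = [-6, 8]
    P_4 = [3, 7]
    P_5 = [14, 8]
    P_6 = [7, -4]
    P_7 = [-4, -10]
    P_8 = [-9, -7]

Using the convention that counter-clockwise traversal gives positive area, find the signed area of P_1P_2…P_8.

-296

Apply the shoelace formula: 2A = Σ (x_i·y_{i+1} − x_{i+1}·y_i), indices taken mod 8.
P_1→P_2: (-9)(1) − (-15)(-1) = -24
P_2→P_3: (-15)(8) − (-6)(1) = -114
P_3→P_4: (-6)(7) − (3)(8) = -66
P_4→P_5: (3)(8) − (14)(7) = -74
P_5→P_6: (14)(-4) − (7)(8) = -112
P_6→P_7: (7)(-10) − (-4)(-4) = -86
P_7→P_8: (-4)(-7) − (-9)(-10) = -62
P_8→P_1: (-9)(-1) − (-9)(-7) = -54
Σ = -592
Signed area = Σ/2 = -296 (negative ⇒ clockwise traversal).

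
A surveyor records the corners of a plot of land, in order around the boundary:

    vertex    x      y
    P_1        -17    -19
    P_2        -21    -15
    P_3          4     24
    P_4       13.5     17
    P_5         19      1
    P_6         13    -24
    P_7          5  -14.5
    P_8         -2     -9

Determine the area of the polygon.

940

Σ = (-144) + (-444) + (-256) + (-309.5) + (-469) + (-68.5) + (-74) + (-115) = -1880
Area = |Σ|/2 = 940.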